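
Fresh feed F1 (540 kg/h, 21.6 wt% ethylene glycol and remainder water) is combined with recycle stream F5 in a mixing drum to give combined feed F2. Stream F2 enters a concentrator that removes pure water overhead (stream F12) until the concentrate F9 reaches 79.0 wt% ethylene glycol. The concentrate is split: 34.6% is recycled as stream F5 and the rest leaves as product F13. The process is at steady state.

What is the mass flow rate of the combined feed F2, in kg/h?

Overall ethylene glycol balance (none leaves overhead): ethylene glycol in fresh feed = ethylene glycol in product, i.e. 540×0.216 = (1−0.346)·F9·0.790.
F9 = 116.64/(0.790×0.654) = 225.76 kg/h.
Recycle F5 = 0.346×225.76 = 78.112 kg/h.
Combined feed F2 = 540 + 78.112 = 618.11 kg/h.

618.1 kg/h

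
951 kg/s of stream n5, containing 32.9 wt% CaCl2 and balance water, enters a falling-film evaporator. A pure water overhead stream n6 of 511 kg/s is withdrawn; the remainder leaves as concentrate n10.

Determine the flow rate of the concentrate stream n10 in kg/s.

Concentrate = 951 − 511 = 440 kg/s.

440 kg/s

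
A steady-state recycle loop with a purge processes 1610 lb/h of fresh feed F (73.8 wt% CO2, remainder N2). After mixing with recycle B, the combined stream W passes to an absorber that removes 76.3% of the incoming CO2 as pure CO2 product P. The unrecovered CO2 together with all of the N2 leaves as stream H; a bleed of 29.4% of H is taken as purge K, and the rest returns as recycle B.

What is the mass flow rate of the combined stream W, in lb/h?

N2 enters only via F and leaves only via the purge: 1610×0.262 = 0.294×(N2 in H), and the absorber passes all N2, so N2 in W = N2 in H = 1434.8 lb/h.
CO2 in W: m_A = 1610×0.738 + (1−0.294)·(1−0.763)·m_A, so m_A = 1188.2/0.8327 = 1426.9 lb/h.
W = 1426.9 + 1434.8 = 2861.7 lb/h.

2862 lb/h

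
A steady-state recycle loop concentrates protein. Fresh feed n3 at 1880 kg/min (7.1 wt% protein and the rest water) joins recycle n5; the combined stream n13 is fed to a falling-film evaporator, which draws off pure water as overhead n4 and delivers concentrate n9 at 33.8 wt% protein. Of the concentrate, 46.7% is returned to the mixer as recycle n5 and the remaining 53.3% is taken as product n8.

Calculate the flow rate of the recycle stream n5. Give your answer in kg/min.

Overall protein balance (none leaves overhead): protein in fresh feed = protein in product, i.e. 1880×0.071 = (1−0.467)·n9·0.338.
n9 = 133.48/(0.338×0.533) = 740.92 kg/min.
Recycle n5 = 0.467×740.92 = 346.01 kg/min.

346 kg/min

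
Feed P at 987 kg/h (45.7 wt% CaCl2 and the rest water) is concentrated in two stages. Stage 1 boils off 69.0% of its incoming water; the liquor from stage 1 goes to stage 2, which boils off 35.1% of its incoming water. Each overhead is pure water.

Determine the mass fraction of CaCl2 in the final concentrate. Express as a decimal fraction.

0.807

water in feed = 987×0.543 = 535.94 kg/h.
After stage 1: water left = (1−0.690)×535.94 = 166.14; stream total = 617.2 kg/h.
After stage 2: water left = (1−0.351)×166.14 = 107.83; final concentrate = 558.88 kg/h.
CaCl2 fraction = 451.06/558.88 = 0.807.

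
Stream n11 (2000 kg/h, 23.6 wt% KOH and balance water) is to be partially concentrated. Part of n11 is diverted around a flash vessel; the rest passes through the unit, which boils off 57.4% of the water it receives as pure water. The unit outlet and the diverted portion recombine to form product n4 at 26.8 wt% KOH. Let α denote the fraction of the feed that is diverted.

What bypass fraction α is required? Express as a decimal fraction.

All 2000×0.236 = 472 kg/h of KOH reaches n4, so n4 = 472/0.268 = 1761.2 kg/h and vapour = 238.81 kg/h.
The evaporator receives (1−α)·2000 of feed at 0.764 water and removes 0.574 of that water:
0.574×0.764×(1−α)×2000 = 238.81
(1−α) = 238.81/877.07 = 0.2723;  α = 0.7277.

0.728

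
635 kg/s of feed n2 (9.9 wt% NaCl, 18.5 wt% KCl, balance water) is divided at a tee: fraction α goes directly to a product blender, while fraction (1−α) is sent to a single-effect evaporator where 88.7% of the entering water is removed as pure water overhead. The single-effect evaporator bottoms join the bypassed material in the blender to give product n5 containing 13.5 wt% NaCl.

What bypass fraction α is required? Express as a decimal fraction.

All 635×0.099 = 62.865 kg/s of NaCl reaches n5, so n5 = 62.865/0.135 = 465.67 kg/s and vapour = 169.33 kg/s.
The evaporator receives (1−α)·635 of feed at 0.716 water and removes 0.887 of that water:
0.887×0.716×(1−α)×635 = 169.33
(1−α) = 169.33/403.28 = 0.4199;  α = 0.5801.

0.580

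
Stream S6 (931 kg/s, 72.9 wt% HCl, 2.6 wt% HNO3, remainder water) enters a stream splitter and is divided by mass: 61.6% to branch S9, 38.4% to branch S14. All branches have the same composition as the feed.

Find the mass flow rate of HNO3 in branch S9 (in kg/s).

Branch S9 total = 0.616×931 = 573.5 kg/s.
HNO3 in S9 = 0.026×573.5 = 14.911 kg/s.

14.91 kg/s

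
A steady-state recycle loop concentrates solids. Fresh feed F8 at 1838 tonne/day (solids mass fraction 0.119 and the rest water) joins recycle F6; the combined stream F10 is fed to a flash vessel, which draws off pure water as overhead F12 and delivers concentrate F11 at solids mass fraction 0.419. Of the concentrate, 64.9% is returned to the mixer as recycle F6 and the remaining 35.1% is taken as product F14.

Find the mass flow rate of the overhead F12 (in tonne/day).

1316 tonne/day

Overall solids balance (none leaves overhead): solids in fresh feed = solids in product, i.e. 1838×0.119 = (1−0.649)·F11·0.419.
F11 = 218.72/(0.419×0.351) = 1487.2 tonne/day.
Recycle F6 = 0.649×1487.2 = 965.2 tonne/day.
Combined feed F10 = 1838 + 965.2 = 2803.2 tonne/day.
Overhead F12 = F10 − F11 = 2803.2 − 1487.2 = 1316 tonne/day.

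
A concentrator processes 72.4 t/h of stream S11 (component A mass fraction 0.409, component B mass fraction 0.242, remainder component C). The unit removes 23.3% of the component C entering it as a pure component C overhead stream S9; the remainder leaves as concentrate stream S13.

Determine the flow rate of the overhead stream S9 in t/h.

5.887 t/h

component C entering = 72.4×0.349 = 25.268 t/h; overhead removed = 0.233×25.268 = 5.8874 t/h.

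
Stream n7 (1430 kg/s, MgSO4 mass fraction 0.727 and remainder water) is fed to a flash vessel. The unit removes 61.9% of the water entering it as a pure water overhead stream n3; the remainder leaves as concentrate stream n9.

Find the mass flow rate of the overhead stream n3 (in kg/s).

water entering = 1430×0.273 = 390.39 kg/s; overhead removed = 0.619×390.39 = 241.65 kg/s.

241.7 kg/s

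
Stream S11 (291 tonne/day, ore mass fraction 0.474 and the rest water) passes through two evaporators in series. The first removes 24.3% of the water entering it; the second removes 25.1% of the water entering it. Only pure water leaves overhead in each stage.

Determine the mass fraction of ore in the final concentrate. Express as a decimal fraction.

water in feed = 291×0.526 = 153.07 tonne/day.
After stage 1: water left = (1−0.243)×153.07 = 115.87; stream total = 253.8 tonne/day.
After stage 2: water left = (1−0.251)×115.87 = 86.787; final concentrate = 224.72 tonne/day.
ore fraction = 137.93/224.72 = 0.614.

0.614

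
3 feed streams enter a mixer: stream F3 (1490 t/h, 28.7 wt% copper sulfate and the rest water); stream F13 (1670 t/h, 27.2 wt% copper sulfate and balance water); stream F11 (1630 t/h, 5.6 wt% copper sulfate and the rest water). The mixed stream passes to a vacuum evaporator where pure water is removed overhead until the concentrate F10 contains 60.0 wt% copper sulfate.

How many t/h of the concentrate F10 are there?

1622 t/h

copper sulfate entering = 1490×0.287 + 1670×0.272 + 1630×0.056 = 973.15 t/h.
All copper sulfate reports to F10, so F10 = 973.15/0.600 = 1621.9 t/h.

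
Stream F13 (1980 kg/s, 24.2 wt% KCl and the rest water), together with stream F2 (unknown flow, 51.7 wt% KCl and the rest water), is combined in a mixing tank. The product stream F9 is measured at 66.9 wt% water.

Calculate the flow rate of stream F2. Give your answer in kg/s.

947.4 kg/s

Let F2 be the unknown flow. Total out = 1980 + F2.
water balance: 1500.8 + 0.483·F2 = 0.669·(1980 + F2)
(0.483 − 0.669)·F2 = 0.669×1980 − 1500.8 = -176.22
F2 = -176.22 / -0.186 = 947.42 kg/s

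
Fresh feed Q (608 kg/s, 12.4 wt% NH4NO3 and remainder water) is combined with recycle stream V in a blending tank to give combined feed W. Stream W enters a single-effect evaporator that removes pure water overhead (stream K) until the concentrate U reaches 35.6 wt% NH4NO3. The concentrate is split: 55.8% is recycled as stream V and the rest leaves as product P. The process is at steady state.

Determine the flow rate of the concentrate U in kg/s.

Overall NH4NO3 balance (none leaves overhead): NH4NO3 in fresh feed = NH4NO3 in product, i.e. 608×0.124 = (1−0.558)·U·0.356.
U = 75.392/(0.356×0.442) = 479.13 kg/s.

479.1 kg/s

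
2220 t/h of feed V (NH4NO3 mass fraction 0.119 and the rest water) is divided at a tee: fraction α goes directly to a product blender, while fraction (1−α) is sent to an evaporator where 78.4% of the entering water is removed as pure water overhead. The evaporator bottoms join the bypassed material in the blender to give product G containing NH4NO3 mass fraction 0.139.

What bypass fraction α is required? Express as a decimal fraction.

0.792

All 2220×0.119 = 264.18 t/h of NH4NO3 reaches G, so G = 264.18/0.139 = 1900.6 t/h and vapour = 319.42 t/h.
The evaporator receives (1−α)·2220 of feed at 0.881 water and removes 0.784 of that water:
0.784×0.881×(1−α)×2220 = 319.42
(1−α) = 319.42/1533.4 = 0.2083;  α = 0.7917.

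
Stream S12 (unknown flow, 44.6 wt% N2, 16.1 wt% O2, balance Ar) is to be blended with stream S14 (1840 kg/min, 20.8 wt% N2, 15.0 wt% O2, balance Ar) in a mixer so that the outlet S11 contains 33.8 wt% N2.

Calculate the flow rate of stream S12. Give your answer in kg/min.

2215 kg/min

Let S12 be the unknown flow. Total out = 1840 + S12.
N2 balance: 382.72 + 0.446·S12 = 0.338·(1840 + S12)
(0.446 − 0.338)·S12 = 0.338×1840 − 382.72 = 239.2
S12 = 239.2 / 0.108 = 2214.8 kg/min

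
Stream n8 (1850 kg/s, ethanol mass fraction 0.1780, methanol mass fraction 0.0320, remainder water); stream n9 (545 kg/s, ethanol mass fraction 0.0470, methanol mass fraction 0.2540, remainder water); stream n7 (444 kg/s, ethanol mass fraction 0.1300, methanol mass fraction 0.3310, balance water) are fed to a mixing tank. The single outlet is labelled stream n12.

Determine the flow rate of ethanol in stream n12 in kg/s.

412.6 kg/s

ethanol out = ethanol in = 1850×0.178 + 545×0.047 + 444×0.130 = 412.63 kg/s.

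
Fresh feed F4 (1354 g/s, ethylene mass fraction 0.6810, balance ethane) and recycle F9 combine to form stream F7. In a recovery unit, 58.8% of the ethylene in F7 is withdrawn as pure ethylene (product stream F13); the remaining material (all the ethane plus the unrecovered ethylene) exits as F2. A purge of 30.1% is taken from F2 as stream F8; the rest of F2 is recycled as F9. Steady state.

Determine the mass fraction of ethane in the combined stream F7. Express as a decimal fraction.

0.5256

ethane enters only via F4 and leaves only via the purge: 1354×0.319 = 0.301×(ethane in F2), and the recovery unit passes all ethane, so ethane in F7 = ethane in F2 = 1435 g/s.
ethylene in F7: m_A = 1354×0.681 + (1−0.301)·(1−0.588)·m_A, so m_A = 922.07/0.7120 = 1295 g/s.
F7 = 1295 + 1435 = 2730 g/s.
ethane fraction in F7 = 1435/2730 = 0.5256.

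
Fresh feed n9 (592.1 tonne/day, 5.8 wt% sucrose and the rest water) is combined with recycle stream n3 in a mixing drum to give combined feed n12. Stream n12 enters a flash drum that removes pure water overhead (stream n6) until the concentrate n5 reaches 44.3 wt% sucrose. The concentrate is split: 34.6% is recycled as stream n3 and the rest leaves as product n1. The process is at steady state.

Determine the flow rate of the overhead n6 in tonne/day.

514.6 tonne/day

Overall sucrose balance (none leaves overhead): sucrose in fresh feed = sucrose in product, i.e. 592.1×0.058 = (1−0.346)·n5·0.443.
n5 = 34.342/(0.443×0.654) = 118.53 tonne/day.
Recycle n3 = 0.346×118.53 = 41.013 tonne/day.
Combined feed n12 = 592.1 + 41.013 = 633.11 tonne/day.
Overhead n6 = n12 − n5 = 633.11 − 118.53 = 514.58 tonne/day.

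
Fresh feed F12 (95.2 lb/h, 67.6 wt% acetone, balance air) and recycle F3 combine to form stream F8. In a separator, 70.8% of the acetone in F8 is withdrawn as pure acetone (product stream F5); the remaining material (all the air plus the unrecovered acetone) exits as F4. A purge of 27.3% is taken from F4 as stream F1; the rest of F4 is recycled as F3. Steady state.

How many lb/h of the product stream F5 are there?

57.84 lb/h

acetone in F8: m_A = 95.2×0.676 + (1−0.273)·(1−0.708)·m_A, so m_A = 64.355/0.7877 = 81.698 lb/h.
Product F5 = 0.708×81.698 = 57.843 lb/h.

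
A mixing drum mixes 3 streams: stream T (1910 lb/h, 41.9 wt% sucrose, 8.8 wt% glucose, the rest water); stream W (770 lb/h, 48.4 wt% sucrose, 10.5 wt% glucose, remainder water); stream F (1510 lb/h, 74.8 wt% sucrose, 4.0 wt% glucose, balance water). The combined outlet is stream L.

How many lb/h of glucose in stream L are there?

glucose out = glucose in = 1910×0.088 + 770×0.105 + 1510×0.040 = 309.33 lb/h.

309.3 lb/h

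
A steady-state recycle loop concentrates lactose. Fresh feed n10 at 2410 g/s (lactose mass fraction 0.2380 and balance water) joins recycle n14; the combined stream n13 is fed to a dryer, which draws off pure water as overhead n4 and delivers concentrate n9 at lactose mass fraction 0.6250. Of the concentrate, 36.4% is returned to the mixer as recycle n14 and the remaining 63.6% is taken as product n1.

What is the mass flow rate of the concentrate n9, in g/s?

1443 g/s

Overall lactose balance (none leaves overhead): lactose in fresh feed = lactose in product, i.e. 2410×0.238 = (1−0.364)·n9·0.625.
n9 = 573.58/(0.625×0.636) = 1443 g/s.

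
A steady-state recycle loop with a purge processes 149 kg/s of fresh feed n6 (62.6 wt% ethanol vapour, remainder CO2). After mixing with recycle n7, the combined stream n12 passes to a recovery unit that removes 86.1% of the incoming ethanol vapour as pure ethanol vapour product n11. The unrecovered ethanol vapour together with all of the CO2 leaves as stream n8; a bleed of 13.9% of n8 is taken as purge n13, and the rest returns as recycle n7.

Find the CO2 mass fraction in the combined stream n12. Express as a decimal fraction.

CO2 enters only via n6 and leaves only via the purge: 149×0.374 = 0.139×(CO2 in n8), and the recovery unit passes all CO2, so CO2 in n12 = CO2 in n8 = 400.91 kg/s.
ethanol vapour in n12: m_A = 149×0.626 + (1−0.139)·(1−0.861)·m_A, so m_A = 93.274/0.8803 = 105.95 kg/s.
n12 = 105.95 + 400.91 = 506.86 kg/s.
CO2 fraction in n12 = 400.91/506.86 = 0.7910.

0.7910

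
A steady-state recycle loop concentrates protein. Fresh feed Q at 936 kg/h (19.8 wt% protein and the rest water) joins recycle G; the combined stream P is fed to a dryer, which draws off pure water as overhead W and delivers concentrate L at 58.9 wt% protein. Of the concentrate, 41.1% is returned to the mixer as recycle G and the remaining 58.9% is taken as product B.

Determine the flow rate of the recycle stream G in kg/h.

219.6 kg/h

Overall protein balance (none leaves overhead): protein in fresh feed = protein in product, i.e. 936×0.198 = (1−0.411)·L·0.589.
L = 185.33/(0.589×0.589) = 534.21 kg/h.
Recycle G = 0.411×534.21 = 219.56 kg/h.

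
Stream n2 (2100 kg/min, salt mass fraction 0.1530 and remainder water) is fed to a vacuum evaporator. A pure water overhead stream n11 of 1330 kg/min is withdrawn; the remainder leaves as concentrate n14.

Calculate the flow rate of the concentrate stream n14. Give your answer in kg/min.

770 kg/min

Concentrate = 2100 − 1330 = 770 kg/min.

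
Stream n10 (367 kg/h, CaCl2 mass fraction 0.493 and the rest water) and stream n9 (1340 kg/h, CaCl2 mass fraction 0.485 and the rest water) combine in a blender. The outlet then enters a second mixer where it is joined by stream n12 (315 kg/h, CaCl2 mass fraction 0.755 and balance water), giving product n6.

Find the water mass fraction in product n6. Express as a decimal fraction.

Overall, product flow = 2022 kg/h.
water in = 367×0.507 + 1340×0.515 + 315×0.245 = 953.34 kg/h.
water fraction in n6 = 0.471.

0.471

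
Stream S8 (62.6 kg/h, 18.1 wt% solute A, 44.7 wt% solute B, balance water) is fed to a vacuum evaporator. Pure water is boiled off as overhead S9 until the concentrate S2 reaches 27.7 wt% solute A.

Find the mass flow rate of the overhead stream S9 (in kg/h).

solute A is conserved: 62.6×0.181 = 11.331 kg/h all reports to the concentrate.
Concentrate = 11.331/(target fraction) = 40.905 kg/h.
Overhead = 62.6 − 40.905 = 21.695 kg/h.

21.7 kg/h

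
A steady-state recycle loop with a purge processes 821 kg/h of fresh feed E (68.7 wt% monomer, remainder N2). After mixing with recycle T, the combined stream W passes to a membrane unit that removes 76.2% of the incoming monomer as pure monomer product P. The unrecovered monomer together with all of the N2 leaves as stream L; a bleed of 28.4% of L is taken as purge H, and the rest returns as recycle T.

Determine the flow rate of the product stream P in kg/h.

518.1 kg/h

monomer in W: m_A = 821×0.687 + (1−0.284)·(1−0.762)·m_A, so m_A = 564.03/0.8296 = 679.88 kg/h.
Product P = 0.762×679.88 = 518.07 kg/h.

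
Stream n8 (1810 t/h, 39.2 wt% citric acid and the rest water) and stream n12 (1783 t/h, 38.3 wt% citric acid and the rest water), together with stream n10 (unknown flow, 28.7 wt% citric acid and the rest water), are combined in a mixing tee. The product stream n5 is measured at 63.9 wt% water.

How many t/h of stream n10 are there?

Let n10 be the unknown flow. Total out = 3593 + n10.
water balance: 2200.6 + 0.713·n10 = 0.639·(3593 + n10)
(0.713 − 0.639)·n10 = 0.639×3593 − 2200.6 = 95.336
n10 = 95.336 / 0.074 = 1288.3 t/h

1288 t/h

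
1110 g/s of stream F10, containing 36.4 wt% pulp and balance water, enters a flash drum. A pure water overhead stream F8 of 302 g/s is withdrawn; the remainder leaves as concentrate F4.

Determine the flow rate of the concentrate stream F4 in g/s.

808 g/s

Concentrate = 1110 − 302 = 808 g/s.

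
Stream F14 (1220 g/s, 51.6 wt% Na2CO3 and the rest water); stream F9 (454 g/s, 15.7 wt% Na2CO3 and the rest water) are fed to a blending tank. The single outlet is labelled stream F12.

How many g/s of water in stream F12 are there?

water out = water in = 1220×0.484 + 454×0.843 = 973.2 g/s.

973.2 g/s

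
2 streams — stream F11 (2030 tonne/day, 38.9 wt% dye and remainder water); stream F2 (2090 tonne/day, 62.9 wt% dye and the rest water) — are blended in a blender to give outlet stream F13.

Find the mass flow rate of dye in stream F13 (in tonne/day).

2104 tonne/day

dye out = dye in = 2030×0.389 + 2090×0.629 = 2104.3 tonne/day.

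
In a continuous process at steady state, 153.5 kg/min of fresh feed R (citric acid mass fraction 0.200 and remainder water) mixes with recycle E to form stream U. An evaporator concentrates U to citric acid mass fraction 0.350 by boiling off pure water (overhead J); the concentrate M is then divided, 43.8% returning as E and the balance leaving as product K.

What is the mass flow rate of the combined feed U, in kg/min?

221.9 kg/min

Overall citric acid balance (none leaves overhead): citric acid in fresh feed = citric acid in product, i.e. 153.5×0.200 = (1−0.438)·M·0.350.
M = 30.7/(0.350×0.562) = 156.08 kg/min.
Recycle E = 0.438×156.08 = 68.361 kg/min.
Combined feed U = 153.5 + 68.361 = 221.86 kg/min.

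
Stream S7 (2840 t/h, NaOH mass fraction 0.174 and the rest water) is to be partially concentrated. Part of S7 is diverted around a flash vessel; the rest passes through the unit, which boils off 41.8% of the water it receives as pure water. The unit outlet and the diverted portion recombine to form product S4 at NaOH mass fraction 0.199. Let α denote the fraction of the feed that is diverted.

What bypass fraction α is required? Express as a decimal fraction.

All 2840×0.174 = 494.16 t/h of NaOH reaches S4, so S4 = 494.16/0.199 = 2483.2 t/h and vapour = 356.78 t/h.
The evaporator receives (1−α)·2840 of feed at 0.826 water and removes 0.418 of that water:
0.418×0.826×(1−α)×2840 = 356.78
(1−α) = 356.78/980.56 = 0.3639;  α = 0.6361.

0.636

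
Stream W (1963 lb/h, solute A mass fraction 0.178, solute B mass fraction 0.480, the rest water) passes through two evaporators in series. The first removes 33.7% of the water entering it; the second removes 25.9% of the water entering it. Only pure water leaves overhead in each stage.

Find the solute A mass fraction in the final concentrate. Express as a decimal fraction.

water in feed = 1963×0.342 = 671.35 lb/h.
After stage 1: water left = (1−0.337)×671.35 = 445.1; stream total = 1736.8 lb/h.
After stage 2: water left = (1−0.259)×445.1 = 329.82; final concentrate = 1621.5 lb/h.
solute A fraction = 349.41/1621.5 = 0.215.

0.215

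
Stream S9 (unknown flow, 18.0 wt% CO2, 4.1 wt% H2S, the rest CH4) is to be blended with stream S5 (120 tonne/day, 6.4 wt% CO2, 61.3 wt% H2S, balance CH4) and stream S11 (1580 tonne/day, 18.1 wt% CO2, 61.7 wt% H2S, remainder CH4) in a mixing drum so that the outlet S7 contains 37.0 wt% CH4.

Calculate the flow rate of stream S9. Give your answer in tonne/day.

662.8 tonne/day

Let S9 be the unknown flow. Total out = 1700 + S9.
CH4 balance: 357.92 + 0.779·S9 = 0.370·(1700 + S9)
(0.779 − 0.370)·S9 = 0.370×1700 − 357.92 = 271.08
S9 = 271.08 / 0.409 = 662.79 tonne/day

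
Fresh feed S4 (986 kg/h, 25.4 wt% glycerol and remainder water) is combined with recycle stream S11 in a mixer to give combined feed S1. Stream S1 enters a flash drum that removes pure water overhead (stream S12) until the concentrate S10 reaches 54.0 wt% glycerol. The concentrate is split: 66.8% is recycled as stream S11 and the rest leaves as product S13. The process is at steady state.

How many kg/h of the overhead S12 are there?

522.2 kg/h

Overall glycerol balance (none leaves overhead): glycerol in fresh feed = glycerol in product, i.e. 986×0.254 = (1−0.668)·S10·0.540.
S10 = 250.44/(0.540×0.332) = 1396.9 kg/h.
Recycle S11 = 0.668×1396.9 = 933.16 kg/h.
Combined feed S1 = 986 + 933.16 = 1919.2 kg/h.
Overhead S12 = S1 − S10 = 1919.2 − 1396.9 = 522.21 kg/h.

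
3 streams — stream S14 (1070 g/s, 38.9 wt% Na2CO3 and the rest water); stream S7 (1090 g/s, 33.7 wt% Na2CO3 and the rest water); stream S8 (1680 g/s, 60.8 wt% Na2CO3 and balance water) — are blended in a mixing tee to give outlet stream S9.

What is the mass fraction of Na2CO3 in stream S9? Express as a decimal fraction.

Total flow out = 1070 + 1090 + 1680 = 3840 g/s.
Na2CO3 in = 1070×0.389 + 1090×0.337 + 1680×0.608 = 1805 g/s.
Na2CO3 mass fraction in S9 = 1805/3840 = 0.470.

0.470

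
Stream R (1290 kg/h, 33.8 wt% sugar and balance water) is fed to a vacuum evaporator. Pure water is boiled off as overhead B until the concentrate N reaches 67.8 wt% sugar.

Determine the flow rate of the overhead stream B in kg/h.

sugar is conserved: 1290×0.338 = 436.02 kg/h all reports to the concentrate.
Concentrate = 436.02/(target fraction) = 643.1 kg/h.
Overhead = 1290 − 643.1 = 646.9 kg/h.

646.9 kg/h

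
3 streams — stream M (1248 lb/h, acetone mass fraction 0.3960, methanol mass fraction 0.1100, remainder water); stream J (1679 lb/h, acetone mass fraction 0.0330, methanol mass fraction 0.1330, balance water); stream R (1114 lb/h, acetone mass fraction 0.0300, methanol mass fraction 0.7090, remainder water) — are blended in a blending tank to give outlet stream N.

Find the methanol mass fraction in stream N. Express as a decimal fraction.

0.2847

Total flow out = 1248 + 1679 + 1114 = 4041 lb/h.
methanol in = 1248×0.110 + 1679×0.133 + 1114×0.709 = 1150.4 lb/h.
methanol mass fraction in N = 1150.4/4041 = 0.2847.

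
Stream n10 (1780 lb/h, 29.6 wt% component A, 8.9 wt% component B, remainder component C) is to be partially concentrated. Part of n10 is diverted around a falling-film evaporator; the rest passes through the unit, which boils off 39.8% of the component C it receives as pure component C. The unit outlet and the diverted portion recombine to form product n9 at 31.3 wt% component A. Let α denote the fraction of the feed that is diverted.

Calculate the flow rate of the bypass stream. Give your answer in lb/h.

All 1780×0.296 = 526.88 lb/h of component A reaches n9, so n9 = 526.88/0.313 = 1683.3 lb/h and vapour = 96.677 lb/h.
The evaporator receives (1−α)·1780 of feed at 0.615 component C and removes 0.398 of that component C:
0.398×0.615×(1−α)×1780 = 96.677
(1−α) = 96.677/435.69 = 0.2219;  α = 0.7781.
Bypass flow = 0.7781×1780 = 1385 lb/h.

1385 lb/h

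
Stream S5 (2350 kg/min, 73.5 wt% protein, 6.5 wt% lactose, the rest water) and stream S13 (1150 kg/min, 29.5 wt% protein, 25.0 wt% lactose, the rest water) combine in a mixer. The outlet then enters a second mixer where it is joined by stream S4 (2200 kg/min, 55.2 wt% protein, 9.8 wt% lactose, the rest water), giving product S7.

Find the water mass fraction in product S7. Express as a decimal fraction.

Overall, product flow = 5700 kg/min.
water in = 2350×0.200 + 1150×0.455 + 2200×0.350 = 1763.2 kg/min.
water fraction in S7 = 0.3093.

0.3093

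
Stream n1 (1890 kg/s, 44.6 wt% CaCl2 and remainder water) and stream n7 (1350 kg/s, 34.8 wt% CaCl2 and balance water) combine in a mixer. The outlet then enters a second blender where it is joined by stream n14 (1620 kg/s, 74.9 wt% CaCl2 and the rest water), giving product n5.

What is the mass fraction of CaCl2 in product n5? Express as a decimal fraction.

Overall, product flow = 4860 kg/s.
CaCl2 in = 1890×0.446 + 1350×0.348 + 1620×0.749 = 2526.1 kg/s.
CaCl2 fraction in n5 = 0.520.

0.520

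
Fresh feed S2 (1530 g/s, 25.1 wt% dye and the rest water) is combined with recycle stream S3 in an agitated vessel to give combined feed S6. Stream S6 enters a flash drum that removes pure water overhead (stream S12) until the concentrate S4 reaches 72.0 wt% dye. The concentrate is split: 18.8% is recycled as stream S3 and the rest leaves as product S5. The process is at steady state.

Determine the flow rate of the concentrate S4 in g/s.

Overall dye balance (none leaves overhead): dye in fresh feed = dye in product, i.e. 1530×0.251 = (1−0.188)·S4·0.720.
S4 = 384.03/(0.720×0.812) = 656.87 g/s.

656.9 g/s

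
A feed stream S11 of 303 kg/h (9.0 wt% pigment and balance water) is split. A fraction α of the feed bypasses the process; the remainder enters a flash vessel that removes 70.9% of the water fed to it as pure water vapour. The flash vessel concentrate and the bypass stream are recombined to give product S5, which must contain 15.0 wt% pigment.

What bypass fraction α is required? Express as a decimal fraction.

0.380

All 303×0.090 = 27.27 kg/h of pigment reaches S5, so S5 = 27.27/0.150 = 181.8 kg/h and vapour = 121.2 kg/h.
The evaporator receives (1−α)·303 of feed at 0.910 water and removes 0.709 of that water:
0.709×0.910×(1−α)×303 = 121.2
(1−α) = 121.2/195.49 = 0.6200;  α = 0.3800.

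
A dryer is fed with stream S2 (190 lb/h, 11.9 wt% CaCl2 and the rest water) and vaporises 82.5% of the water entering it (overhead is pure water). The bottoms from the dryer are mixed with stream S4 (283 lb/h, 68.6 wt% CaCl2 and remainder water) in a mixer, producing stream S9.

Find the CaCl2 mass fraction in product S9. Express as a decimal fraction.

0.6472

Vapour removed = 0.825×0.881×190 = 138.1 lb/h; concentrate = 51.903 lb/h.
CaCl2 reaching the mixer = 22.61 (from concentrate) + 283×0.686 = 216.75 lb/h.
Product flow = 51.903 + 283 = 334.9 lb/h; CaCl2 fraction = 0.6472.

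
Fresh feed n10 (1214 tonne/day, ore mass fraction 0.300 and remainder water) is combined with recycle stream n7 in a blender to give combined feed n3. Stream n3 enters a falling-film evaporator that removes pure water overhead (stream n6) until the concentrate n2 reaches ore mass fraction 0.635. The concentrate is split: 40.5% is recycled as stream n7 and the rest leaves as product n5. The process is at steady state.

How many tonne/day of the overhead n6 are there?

640.5 tonne/day

Overall ore balance (none leaves overhead): ore in fresh feed = ore in product, i.e. 1214×0.300 = (1−0.405)·n2·0.635.
n2 = 364.2/(0.635×0.595) = 963.94 tonne/day.
Recycle n7 = 0.405×963.94 = 390.4 tonne/day.
Combined feed n3 = 1214 + 390.4 = 1604.4 tonne/day.
Overhead n6 = n3 − n2 = 1604.4 − 963.94 = 640.46 tonne/day.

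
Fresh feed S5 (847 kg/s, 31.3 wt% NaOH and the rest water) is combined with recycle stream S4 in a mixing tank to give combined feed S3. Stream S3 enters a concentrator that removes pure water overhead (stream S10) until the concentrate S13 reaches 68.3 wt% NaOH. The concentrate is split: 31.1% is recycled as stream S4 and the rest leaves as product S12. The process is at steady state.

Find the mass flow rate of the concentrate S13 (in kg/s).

Overall NaOH balance (none leaves overhead): NaOH in fresh feed = NaOH in product, i.e. 847×0.313 = (1−0.311)·S13·0.683.
S13 = 265.11/(0.683×0.689) = 563.36 kg/s.

563.4 kg/s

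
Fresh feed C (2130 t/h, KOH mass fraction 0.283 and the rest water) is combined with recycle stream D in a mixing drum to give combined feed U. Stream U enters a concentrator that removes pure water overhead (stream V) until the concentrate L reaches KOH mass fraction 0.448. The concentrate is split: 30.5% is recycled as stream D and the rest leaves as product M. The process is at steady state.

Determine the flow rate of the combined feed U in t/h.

Overall KOH balance (none leaves overhead): KOH in fresh feed = KOH in product, i.e. 2130×0.283 = (1−0.305)·L·0.448.
L = 602.79/(0.448×0.695) = 1936 t/h.
Recycle D = 0.305×1936 = 590.48 t/h.
Combined feed U = 2130 + 590.48 = 2720.5 t/h.

2720 t/h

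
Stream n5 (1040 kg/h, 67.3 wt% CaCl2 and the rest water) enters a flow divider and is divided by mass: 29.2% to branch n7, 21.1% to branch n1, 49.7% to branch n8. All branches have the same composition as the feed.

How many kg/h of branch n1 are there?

Branch n1 flow = 0.211×1040 = 219.44 kg/h.

219.4 kg/h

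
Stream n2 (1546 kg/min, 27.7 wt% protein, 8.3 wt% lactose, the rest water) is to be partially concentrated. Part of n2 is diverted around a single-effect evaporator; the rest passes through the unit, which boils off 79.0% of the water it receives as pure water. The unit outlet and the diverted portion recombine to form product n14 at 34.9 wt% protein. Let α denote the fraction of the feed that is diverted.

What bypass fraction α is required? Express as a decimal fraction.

All 1546×0.277 = 428.24 kg/min of protein reaches n14, so n14 = 428.24/0.349 = 1227.1 kg/min and vapour = 318.95 kg/min.
The evaporator receives (1−α)·1546 of feed at 0.640 water and removes 0.790 of that water:
0.790×0.640×(1−α)×1546 = 318.95
(1−α) = 318.95/781.66 = 0.4080;  α = 0.5920.

0.592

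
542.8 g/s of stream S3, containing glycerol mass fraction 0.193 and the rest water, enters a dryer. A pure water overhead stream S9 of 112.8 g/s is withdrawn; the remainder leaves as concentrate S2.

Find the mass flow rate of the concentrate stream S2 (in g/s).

Concentrate = 542.8 − 112.8 = 430 g/s.

430 g/s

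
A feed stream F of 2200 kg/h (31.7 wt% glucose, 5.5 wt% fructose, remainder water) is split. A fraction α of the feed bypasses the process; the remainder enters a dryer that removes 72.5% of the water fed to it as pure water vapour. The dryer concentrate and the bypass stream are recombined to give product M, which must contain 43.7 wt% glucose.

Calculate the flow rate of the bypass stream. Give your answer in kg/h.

873.1 kg/h

All 2200×0.317 = 697.4 kg/h of glucose reaches M, so M = 697.4/0.437 = 1595.9 kg/h and vapour = 604.12 kg/h.
The evaporator receives (1−α)·2200 of feed at 0.628 water and removes 0.725 of that water:
0.725×0.628×(1−α)×2200 = 604.12
(1−α) = 604.12/1001.7 = 0.6031;  α = 0.3969.
Bypass flow = 0.3969×2200 = 873.14 kg/h.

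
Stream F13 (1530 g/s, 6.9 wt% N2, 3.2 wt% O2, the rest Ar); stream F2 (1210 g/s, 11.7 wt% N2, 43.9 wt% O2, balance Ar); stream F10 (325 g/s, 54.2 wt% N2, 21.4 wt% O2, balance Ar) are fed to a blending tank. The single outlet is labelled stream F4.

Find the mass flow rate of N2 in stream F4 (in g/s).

423.3 g/s

N2 out = N2 in = 1530×0.069 + 1210×0.117 + 325×0.542 = 423.29 g/s.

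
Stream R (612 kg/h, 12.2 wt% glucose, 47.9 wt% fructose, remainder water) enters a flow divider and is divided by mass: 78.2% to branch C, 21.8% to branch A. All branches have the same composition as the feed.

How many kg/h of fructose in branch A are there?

Branch A total = 0.218×612 = 133.42 kg/h.
fructose in A = 0.479×133.42 = 63.906 kg/h.

63.91 kg/h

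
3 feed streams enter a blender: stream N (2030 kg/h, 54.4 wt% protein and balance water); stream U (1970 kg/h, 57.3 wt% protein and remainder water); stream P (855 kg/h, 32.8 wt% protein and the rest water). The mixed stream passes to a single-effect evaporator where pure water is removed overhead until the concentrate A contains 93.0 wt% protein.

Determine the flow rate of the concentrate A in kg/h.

protein entering = 2030×0.544 + 1970×0.573 + 855×0.328 = 2513.6 kg/h.
All protein reports to A, so A = 2513.6/0.930 = 2702.8 kg/h.

2703 kg/h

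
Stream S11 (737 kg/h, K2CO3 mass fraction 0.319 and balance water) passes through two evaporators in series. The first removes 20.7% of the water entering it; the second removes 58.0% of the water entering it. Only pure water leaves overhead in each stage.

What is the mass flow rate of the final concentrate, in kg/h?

402.3 kg/h

water in feed = 737×0.681 = 501.9 kg/h.
After stage 1: water left = (1−0.207)×501.9 = 398; stream total = 633.11 kg/h.
After stage 2: water left = (1−0.580)×398 = 167.16; final concentrate = 402.26 kg/h.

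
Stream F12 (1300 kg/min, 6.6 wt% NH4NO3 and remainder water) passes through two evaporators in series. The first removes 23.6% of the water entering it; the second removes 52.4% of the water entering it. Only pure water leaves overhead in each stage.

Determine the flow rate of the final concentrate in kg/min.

527.4 kg/min

water in feed = 1300×0.934 = 1214.2 kg/min.
After stage 1: water left = (1−0.236)×1214.2 = 927.65; stream total = 1013.4 kg/min.
After stage 2: water left = (1−0.524)×927.65 = 441.56; final concentrate = 527.36 kg/min.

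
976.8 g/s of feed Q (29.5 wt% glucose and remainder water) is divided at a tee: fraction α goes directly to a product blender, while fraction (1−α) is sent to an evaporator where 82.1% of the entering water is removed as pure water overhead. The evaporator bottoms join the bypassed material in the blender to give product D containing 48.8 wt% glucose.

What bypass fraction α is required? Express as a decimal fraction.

0.317

All 976.8×0.295 = 288.16 g/s of glucose reaches D, so D = 288.16/0.488 = 590.48 g/s and vapour = 386.32 g/s.
The evaporator receives (1−α)·976.8 of feed at 0.705 water and removes 0.821 of that water:
0.821×0.705×(1−α)×976.8 = 386.32
(1−α) = 386.32/565.38 = 0.6833;  α = 0.3167.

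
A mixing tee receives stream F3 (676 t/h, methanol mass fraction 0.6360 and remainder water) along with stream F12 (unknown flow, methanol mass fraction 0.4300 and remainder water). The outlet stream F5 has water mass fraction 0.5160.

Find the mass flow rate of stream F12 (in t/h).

Let F12 be the unknown flow. Total out = 676 + F12.
water balance: 246.06 + 0.570·F12 = 0.516·(676 + F12)
(0.570 − 0.516)·F12 = 0.516×676 − 246.06 = 102.75
F12 = 102.75 / 0.054 = 1902.8 t/h

1903 t/h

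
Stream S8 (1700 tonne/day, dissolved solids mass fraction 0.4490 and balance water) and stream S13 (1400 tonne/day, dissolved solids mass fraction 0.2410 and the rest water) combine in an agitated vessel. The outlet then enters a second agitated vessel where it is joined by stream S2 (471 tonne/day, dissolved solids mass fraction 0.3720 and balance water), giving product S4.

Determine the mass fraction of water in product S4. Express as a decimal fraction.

0.6427

Overall, product flow = 3571 tonne/day.
water in = 1700×0.551 + 1400×0.759 + 471×0.628 = 2295.1 tonne/day.
water fraction in S4 = 0.6427.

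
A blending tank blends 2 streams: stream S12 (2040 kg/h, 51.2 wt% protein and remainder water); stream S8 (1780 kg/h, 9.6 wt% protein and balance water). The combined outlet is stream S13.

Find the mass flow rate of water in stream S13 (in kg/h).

2605 kg/h

water out = water in = 2040×0.488 + 1780×0.904 = 2604.6 kg/h.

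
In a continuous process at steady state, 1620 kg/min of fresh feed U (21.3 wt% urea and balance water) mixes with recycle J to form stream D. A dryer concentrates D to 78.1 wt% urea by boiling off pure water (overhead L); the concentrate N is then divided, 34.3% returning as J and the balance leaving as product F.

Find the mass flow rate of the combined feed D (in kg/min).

Overall urea balance (none leaves overhead): urea in fresh feed = urea in product, i.e. 1620×0.213 = (1−0.343)·N·0.781.
N = 345.06/(0.781×0.657) = 672.48 kg/min.
Recycle J = 0.343×672.48 = 230.66 kg/min.
Combined feed D = 1620 + 230.66 = 1850.7 kg/min.

1851 kg/min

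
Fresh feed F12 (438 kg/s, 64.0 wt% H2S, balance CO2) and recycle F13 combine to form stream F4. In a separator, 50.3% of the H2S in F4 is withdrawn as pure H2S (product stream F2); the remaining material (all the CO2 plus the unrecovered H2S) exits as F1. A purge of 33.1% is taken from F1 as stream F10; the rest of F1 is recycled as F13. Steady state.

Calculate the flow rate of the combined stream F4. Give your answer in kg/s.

CO2 enters only via F12 and leaves only via the purge: 438×0.360 = 0.331×(CO2 in F1), and the separator passes all CO2, so CO2 in F4 = CO2 in F1 = 476.37 kg/s.
H2S in F4: m_A = 438×0.640 + (1−0.331)·(1−0.503)·m_A, so m_A = 280.32/0.6675 = 419.95 kg/s.
F4 = 419.95 + 476.37 = 896.33 kg/s.

896.3 kg/s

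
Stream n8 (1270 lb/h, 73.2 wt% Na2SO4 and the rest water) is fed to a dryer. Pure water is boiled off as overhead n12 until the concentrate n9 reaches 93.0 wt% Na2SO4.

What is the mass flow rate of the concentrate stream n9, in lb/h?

Na2SO4 is conserved: 1270×0.732 = 929.64 lb/h all reports to the concentrate.
Concentrate = 929.64/(target fraction) = 999.61 lb/h.

999.6 lb/h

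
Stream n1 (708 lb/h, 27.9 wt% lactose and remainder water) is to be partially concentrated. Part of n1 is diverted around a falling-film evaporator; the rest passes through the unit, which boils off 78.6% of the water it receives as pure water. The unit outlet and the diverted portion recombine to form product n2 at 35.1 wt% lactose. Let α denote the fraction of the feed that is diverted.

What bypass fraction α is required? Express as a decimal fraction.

All 708×0.279 = 197.53 lb/h of lactose reaches n2, so n2 = 197.53/0.351 = 562.77 lb/h and vapour = 145.23 lb/h.
The evaporator receives (1−α)·708 of feed at 0.721 water and removes 0.786 of that water:
0.786×0.721×(1−α)×708 = 145.23
(1−α) = 145.23/401.23 = 0.3620;  α = 0.6380.

0.638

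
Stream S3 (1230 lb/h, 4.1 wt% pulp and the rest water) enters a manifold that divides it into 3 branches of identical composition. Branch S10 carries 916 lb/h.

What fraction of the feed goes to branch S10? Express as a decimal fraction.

0.745

Fraction to S10 = 916/1230 = 0.7447.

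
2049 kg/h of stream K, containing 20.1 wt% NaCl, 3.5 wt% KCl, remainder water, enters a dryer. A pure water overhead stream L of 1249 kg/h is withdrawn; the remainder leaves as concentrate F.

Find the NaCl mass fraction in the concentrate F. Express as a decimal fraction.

0.5148

NaCl is not removed: 2049×0.201 = 411.85 kg/h of NaCl enters F.
Concentrate = 2049 − 1249 = 800 kg/h.
Mass fraction = 411.85/800 = 0.5148.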